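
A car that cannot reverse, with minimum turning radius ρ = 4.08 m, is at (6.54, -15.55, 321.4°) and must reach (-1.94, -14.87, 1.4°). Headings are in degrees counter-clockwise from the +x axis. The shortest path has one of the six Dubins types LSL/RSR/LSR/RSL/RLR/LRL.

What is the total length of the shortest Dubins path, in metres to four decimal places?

Let ψ = atan2(Δy, Δx) = atan2(0.68, -8.48) = 175.4153° be the start→goal bearing.
Normalize: d = |goal − start| / ρ = 8.507220/4.08 = 2.085103, α = (θ_start − ψ) mod 360° = 145.9847° = 2.547913 rad, β = (θ_goal − ψ) mod 360° = 185.9847° = 3.246045 rad.
Common terms: sin α = 0.559415, cos α = -0.828888, sin β = -0.104262, cos β = -0.994550, cos(α−β) = 0.766044, d² = 4.347655. Work in radians in the unit-radius frame; every candidate has L = ρ·(t + p + q).
LSL: p² = 2 + d² − 2cos(α−β) + 2d(sin α − sin β) = 7.583236; p = √p² = 2.753768; φ = atan2(cos β − cos α, d + sin α − sin β) = -0.060195 rad; t = (φ − α) mod 2π = 3.675078 rad, q = (β − φ) mod 2π = 3.306239 rad → L = 4.08·(3.675078 + 2.753768 + 3.306239) = 4.08·9.735085 = 39.719145 m
RSR: p² = 2 + d² − 2cos(α−β) + 2d(sin β − sin α) = 2.047896; p = √p² = 1.431047; φ = atan2(cos α − cos β, d − sin α + sin β) = 0.116023 rad; t = (α − φ) mod 2π = 2.431890 rad, q = (φ − β) mod 2π = 3.153163 rad → L = 4.08·(2.431890 + 1.431047 + 3.153163) = 4.08·7.016101 = 28.625691 m
LSR: p² = d² − 2 + 2cos(α−β) + 2d(sin α + sin β) = 5.777824; p = √p² = 2.403710; φ = atan2(−cos α − cos β, d + sin α + sin β) − atan2(−2, p) = 1.316562 rad; t = (φ − α) mod 2π = 5.051835 rad, q = (φ − β) mod 2π = 4.353703 rad → L = 4.08·(5.051835 + 2.403710 + 4.353703) = 4.08·11.809248 = 48.181731 m
RSL: p² = d² − 2 + 2cos(α−β) − 2d(sin α + sin β) = 1.981664; p = √p² = 1.407716; φ = atan2(cos α + cos β, d − sin α − sin β) − atan2(2, p) = -1.798854 rad; t = (α − φ) mod 2π = 4.346767 rad, q = (β − φ) mod 2π = 5.044898 rad → L = 4.08·(4.346767 + 1.407716 + 5.044898) = 4.08·10.799381 = 44.061474 m
RLR: c = (6 − d² + 2cos(α−β) + 2d(sin α − sin β))/8 = 0.744013; p = 2π − arccos c = 5.551445 rad; φ = atan2(cos α − cos β, d − sin α + sin β) = 0.116023 rad; t = (α − φ + p/2) mod 2π = 5.207613 rad, q = (α − β − t + p) mod 2π = 5.928886 rad → L = 4.08·(5.207613 + 5.551445 + 5.928886) = 4.08·16.687945 = 68.086814 m
LRL: c = (6 − d² + 2cos(α−β) − 2d(sin α − sin β))/8 = 0.052096; p = 2π − arccos c = 4.764508 rad; φ = atan2(cos β − cos α, d + sin α − sin β) = -0.060195 rad; t = (φ − α + p/2) mod 2π = 6.057332 rad, q = (β − α − t + p) mod 2π = 5.688493 rad → L = 4.08·(6.057332 + 4.764508 + 5.688493) = 4.08·16.510333 = 67.362159 m
Shortest: RSR with L = 28.625691 m ≈ 28.6257 m

28.6257 m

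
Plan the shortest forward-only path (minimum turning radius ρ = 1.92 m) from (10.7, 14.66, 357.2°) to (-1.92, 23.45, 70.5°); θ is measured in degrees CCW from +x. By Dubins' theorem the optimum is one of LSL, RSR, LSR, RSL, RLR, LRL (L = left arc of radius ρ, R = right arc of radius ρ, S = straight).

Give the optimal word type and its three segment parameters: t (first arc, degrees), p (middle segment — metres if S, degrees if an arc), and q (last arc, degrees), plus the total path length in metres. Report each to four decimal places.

LSR: t = 170.8567°, p = 11.9574 m, q = 97.5567°, L = 20.9520 m

Let ψ = atan2(Δy, Δx) = atan2(8.79, -12.62) = 145.1423° be the start→goal bearing.
Normalize: d = |goal − start| / ρ = 15.379483/1.92 = 8.010147, α = (θ_start − ψ) mod 360° = 212.0577° = 3.701106 rad, β = (θ_goal − ψ) mod 360° = 285.3577° = 4.980432 rad.
Common terms: sin α = -0.530773, cos α = -0.847514, sin β = -0.964291, cos β = 0.264845, cos(α−β) = 0.287361, d² = 64.162462. Work in radians in the unit-radius frame; every candidate has L = ρ·(t + p + q).
LSL: p² = 2 + d² − 2cos(α−β) + 2d(sin α − sin β) = 72.532820; p = √p² = 8.516620; φ = atan2(cos β − cos α, d + sin α − sin β) = 0.130985 rad; t = (φ − α) mod 2π = 2.713064 rad, q = (β − φ) mod 2π = 4.849447 rad → L = 1.92·(2.713064 + 8.516620 + 4.849447) = 1.92·16.079132 = 30.871933 m
RSR: p² = 2 + d² − 2cos(α−β) + 2d(sin β − sin α) = 58.642662; p = √p² = 7.657850; φ = atan2(cos α − cos β, d − sin α + sin β) = -0.145773 rad; t = (α − φ) mod 2π = 3.846879 rad, q = (φ − β) mod 2π = 1.156980 rad → L = 1.92·(3.846879 + 7.657850 + 1.156980) = 1.92·12.661709 = 24.310481 m
LSR: p² = d² − 2 + 2cos(α−β) + 2d(sin α + sin β) = 38.785808; p = √p² = 6.227825; φ = atan2(−cos α − cos β, d + sin α + sin β) − atan2(−2, p) = 0.399933 rad; t = (φ − α) mod 2π = 2.982012 rad, q = (φ − β) mod 2π = 1.702686 rad → L = 1.92·(2.982012 + 6.227825 + 1.702686) = 1.92·10.912524 = 20.952046 m
RSL: p² = d² − 2 + 2cos(α−β) − 2d(sin α + sin β) = 86.688558; p = √p² = 9.310669; φ = atan2(cos α + cos β, d − sin α − sin β) − atan2(2, p) = -0.272815 rad; t = (α − φ) mod 2π = 3.973921 rad, q = (β − φ) mod 2π = 5.253247 rad → L = 1.92·(3.973921 + 9.310669 + 5.253247) = 1.92·18.537837 = 35.592648 m
RLR: c = (6 − d² + 2cos(α−β) + 2d(sin α − sin β))/8 = -6.330333, |c| > 1 → infeasible
LRL: c = (6 − d² + 2cos(α−β) − 2d(sin α − sin β))/8 = -8.066603, |c| > 1 → infeasible
Shortest: LSR with L = 20.952046 m ≈ 20.9520 m
Convert LSR to answer units (arcs ×180/π): t = 2.982012·180/π = 170.8567°, p = ρ·p = 1.92·6.227825 = 11.9574 m, q = 1.702686·180/π = 97.5567°, L = 20.9520 m.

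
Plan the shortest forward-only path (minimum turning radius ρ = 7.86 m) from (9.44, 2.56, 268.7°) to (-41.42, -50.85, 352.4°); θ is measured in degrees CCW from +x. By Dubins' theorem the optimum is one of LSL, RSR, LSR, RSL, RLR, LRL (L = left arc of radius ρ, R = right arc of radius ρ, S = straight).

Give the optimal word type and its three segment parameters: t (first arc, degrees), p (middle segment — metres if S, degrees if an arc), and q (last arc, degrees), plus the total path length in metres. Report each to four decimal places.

RSL: t = 55.8577°, p = 60.0927 m, q = 139.5577°, L = 86.9003 m

Let ψ = atan2(Δy, Δx) = atan2(-53.41, -50.86) = -133.5991° be the start→goal bearing.
Normalize: d = |goal − start| / ρ = 73.752069/7.86 = 9.383215, α = (θ_start − ψ) mod 360° = 42.2991° = 0.738258 rad, β = (θ_goal − ψ) mod 360° = 125.9991° = 2.199099 rad.
Common terms: sin α = 0.673000, cos α = 0.739642, sin β = 0.809027, cos β = -0.587772, cos(α−β) = 0.109734, d² = 88.044722. Work in radians in the unit-radius frame; every candidate has L = ρ·(t + p + q).
LSL: p² = 2 + d² − 2cos(α−β) + 2d(sin α − sin β) = 87.272530; p = √p² = 9.341977; φ = atan2(cos β − cos α, d + sin α − sin β) = -0.142574 rad; t = (φ − α) mod 2π = 5.402353 rad, q = (β − φ) mod 2π = 2.341672 rad → L = 7.86·(5.402353 + 9.341977 + 2.341672) = 7.86·17.086003 = 134.295981 m
RSR: p² = 2 + d² − 2cos(α−β) + 2d(sin β − sin α) = 92.377977; p = √p² = 9.611346; φ = atan2(cos α − cos β, d − sin α + sin β) = 0.138552 rad; t = (α − φ) mod 2π = 0.599706 rad, q = (φ − β) mod 2π = 4.222639 rad → L = 7.86·(0.599706 + 9.611346 + 4.222639) = 7.86·14.433691 = 113.448811 m
LSR: p² = d² − 2 + 2cos(α−β) + 2d(sin α + sin β) = 114.076547; p = √p² = 10.680662; φ = atan2(−cos α − cos β, d + sin α + sin β) − atan2(−2, p) = 0.171134 rad; t = (φ − α) mod 2π = 5.716061 rad, q = (φ − β) mod 2π = 4.255221 rad → L = 7.86·(5.716061 + 10.680662 + 4.255221) = 7.86·20.651944 = 162.324281 m
RSL: p² = d² − 2 + 2cos(α−β) − 2d(sin α + sin β) = 58.451834; p = √p² = 7.645380; φ = atan2(cos α + cos β, d − sin α − sin β) − atan2(2, p) = -0.236644 rad; t = (α − φ) mod 2π = 0.974902 rad, q = (β − φ) mod 2π = 2.435742 rad → L = 7.86·(0.974902 + 7.645380 + 2.435742) = 7.86·11.056024 = 86.900346 m
RLR: c = (6 − d² + 2cos(α−β) + 2d(sin α − sin β))/8 = -10.547247, |c| > 1 → infeasible
LRL: c = (6 − d² + 2cos(α−β) − 2d(sin α − sin β))/8 = -9.909066, |c| > 1 → infeasible
Shortest: RSL with L = 86.900346 m ≈ 86.9003 m
Convert RSL to answer units (arcs ×180/π): t = 0.974902·180/π = 55.8577°, p = ρ·p = 7.86·7.645380 = 60.0927 m, q = 2.435742·180/π = 139.5577°, L = 86.9003 m.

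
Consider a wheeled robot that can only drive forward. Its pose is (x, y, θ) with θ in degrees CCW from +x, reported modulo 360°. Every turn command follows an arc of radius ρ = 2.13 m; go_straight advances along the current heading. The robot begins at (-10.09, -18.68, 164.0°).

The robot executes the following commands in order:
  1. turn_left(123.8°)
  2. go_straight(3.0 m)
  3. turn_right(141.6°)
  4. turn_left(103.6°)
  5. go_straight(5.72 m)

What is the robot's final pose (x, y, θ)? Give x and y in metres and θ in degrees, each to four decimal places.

(-20.1600, -33.0588, 249.8000°)

set_pose: (x, y, θ) = (-10.0900, -18.6800, 164.0000°), ρ = 2.13
turn_left(123.8°): centre at ρ to the left, rotate +123.8° → (-12.7051, -21.3786, 287.8000°)
go_straight(3.0): x += 3.0·cos θ, y += 3.0·sin θ → (-11.7881, -24.2350, 287.8000°)
turn_right(141.6°): centre at ρ to the right, rotate −141.6° → (-15.0010, -26.6561, 146.2000°)
turn_left(103.6°): centre at ρ to the left, rotate +103.6° → (-18.1849, -27.6906, 249.8000°)
go_straight(5.72): x += 5.72·cos θ, y += 5.72·sin θ → (-20.1600, -33.0588, 249.8000°)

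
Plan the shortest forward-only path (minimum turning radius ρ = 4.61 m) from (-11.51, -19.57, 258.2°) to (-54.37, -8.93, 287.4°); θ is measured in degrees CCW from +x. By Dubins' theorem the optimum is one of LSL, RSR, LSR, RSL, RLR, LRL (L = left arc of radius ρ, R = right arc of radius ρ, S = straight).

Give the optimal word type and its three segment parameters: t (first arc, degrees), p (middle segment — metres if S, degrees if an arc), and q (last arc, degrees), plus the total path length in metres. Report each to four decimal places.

RSL: t = 111.2322°, p = 34.4987 m, q = 140.4322°, L = 54.7475 m

Let ψ = atan2(Δy, Δx) = atan2(10.64, -42.86) = 166.0582° be the start→goal bearing.
Normalize: d = |goal − start| / ρ = 44.160947/4.61 = 9.579381, α = (θ_start − ψ) mod 360° = 92.1418° = 1.608179 rad, β = (θ_goal − ψ) mod 360° = 121.3418° = 2.117815 rad.
Common terms: sin α = 0.999301, cos α = -0.037373, sin β = 0.854079, cos β = -0.520143, cos(α−β) = 0.872922, d² = 91.764541. Work in radians in the unit-radius frame; every candidate has L = ρ·(t + p + q).
LSL: p² = 2 + d² − 2cos(α−β) + 2d(sin α − sin β) = 94.800973; p = √p² = 9.736579; φ = atan2(cos β − cos α, d + sin α − sin β) = -0.049603 rad; t = (φ − α) mod 2π = 4.625403 rad, q = (β − φ) mod 2π = 2.167418 rad → L = 4.61·(4.625403 + 9.736579 + 2.167418) = 4.61·16.529401 = 76.200537 m
RSR: p² = 2 + d² − 2cos(α−β) + 2d(sin β − sin α) = 89.236420; p = √p² = 9.446503; φ = atan2(cos α − cos β, d − sin α + sin β) = 0.051128 rad; t = (α − φ) mod 2π = 1.557051 rad, q = (φ − β) mod 2π = 4.216499 rad → L = 4.61·(1.557051 + 9.446503 + 4.216499) = 4.61·15.220052 = 70.164441 m
LSR: p² = d² − 2 + 2cos(α−β) + 2d(sin α + sin β) = 127.018863; p = √p² = 11.270265; φ = atan2(−cos α − cos β, d + sin α + sin β) − atan2(−2, p) = 0.224356 rad; t = (φ − α) mod 2π = 4.899363 rad, q = (φ − β) mod 2π = 4.389727 rad → L = 4.61·(4.899363 + 11.270265 + 4.389727) = 4.61·20.559354 = 94.778621 m
RSL: p² = d² − 2 + 2cos(α−β) − 2d(sin α + sin β) = 56.001908; p = √p² = 7.483442; φ = atan2(cos α + cos β, d − sin α − sin β) − atan2(2, p) = -0.333189 rad; t = (α − φ) mod 2π = 1.941368 rad, q = (β − φ) mod 2π = 2.451004 rad → L = 4.61·(1.941368 + 7.483442 + 2.451004) = 4.61·11.875814 = 54.747503 m
RLR: c = (6 − d² + 2cos(α−β) + 2d(sin α − sin β))/8 = -10.154553, |c| > 1 → infeasible
LRL: c = (6 − d² + 2cos(α−β) − 2d(sin α − sin β))/8 = -10.850122, |c| > 1 → infeasible
Shortest: RSL with L = 54.747503 m ≈ 54.7475 m
Convert RSL to answer units (arcs ×180/π): t = 1.941368·180/π = 111.2322°, p = ρ·p = 4.61·7.483442 = 34.4987 m, q = 2.451004·180/π = 140.4322°, L = 54.7475 m.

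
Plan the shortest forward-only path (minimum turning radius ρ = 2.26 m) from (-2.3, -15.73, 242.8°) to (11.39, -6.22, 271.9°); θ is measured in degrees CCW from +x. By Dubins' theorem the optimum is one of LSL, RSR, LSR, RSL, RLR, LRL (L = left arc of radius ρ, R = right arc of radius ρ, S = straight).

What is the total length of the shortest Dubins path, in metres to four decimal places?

Let ψ = atan2(Δy, Δx) = atan2(9.51, 13.69) = 34.7865° be the start→goal bearing.
Normalize: d = |goal − start| / ρ = 16.669019/2.26 = 7.375672, α = (θ_start − ψ) mod 360° = 208.0135° = 3.630521 rad, β = (θ_goal − ψ) mod 360° = 237.1135° = 4.138412 rad.
Common terms: sin α = -0.469680, cos α = -0.882837, sin β = -0.839748, cos β = -0.542976, cos(α−β) = 0.873772, d² = 54.400540. Work in radians in the unit-radius frame; every candidate has L = ρ·(t + p + q).
LSL: p² = 2 + d² − 2cos(α−β) + 2d(sin α − sin β) = 60.111996; p = √p² = 7.753193; φ = atan2(cos β − cos α, d + sin α − sin β) = 0.043849 rad; t = (φ − α) mod 2π = 2.696513 rad, q = (β − φ) mod 2π = 4.094563 rad → L = 2.26·(2.696513 + 7.753193 + 4.094563) = 2.26·14.544269 = 32.870047 m
RSR: p² = 2 + d² − 2cos(α−β) + 2d(sin β − sin α) = 49.193996; p = √p² = 7.013843; φ = atan2(cos α − cos β, d − sin α + sin β) = -0.048475 rad; t = (α − φ) mod 2π = 3.678996 rad, q = (φ − β) mod 2π = 2.096299 rad → L = 2.26·(3.678996 + 7.013843 + 2.096299) = 2.26·12.789138 = 28.903451 m
LSR: p² = d² − 2 + 2cos(α−β) + 2d(sin α + sin β) = 34.832255; p = √p² = 5.901886; φ = atan2(−cos α − cos β, d + sin α + sin β) − atan2(−2, p) = 0.557580 rad; t = (φ − α) mod 2π = 3.210244 rad, q = (φ − β) mod 2π = 2.702353 rad → L = 2.26·(3.210244 + 5.901886 + 2.702353) = 2.26·11.814483 = 26.700731 m
RSL: p² = d² − 2 + 2cos(α−β) − 2d(sin α + sin β) = 73.463915; p = √p² = 8.571109; φ = atan2(cos α + cos β, d − sin α − sin β) − atan2(2, p) = -0.391956 rad; t = (α − φ) mod 2π = 4.022478 rad, q = (β − φ) mod 2π = 4.530368 rad → L = 2.26·(4.022478 + 8.571109 + 4.530368) = 2.26·17.123955 = 38.700139 m
RLR: c = (6 − d² + 2cos(α−β) + 2d(sin α − sin β))/8 = -5.149249, |c| > 1 → infeasible
LRL: c = (6 − d² + 2cos(α−β) − 2d(sin α − sin β))/8 = -6.514000, |c| > 1 → infeasible
Shortest: LSR with L = 26.700731 m ≈ 26.7007 m

26.7007 m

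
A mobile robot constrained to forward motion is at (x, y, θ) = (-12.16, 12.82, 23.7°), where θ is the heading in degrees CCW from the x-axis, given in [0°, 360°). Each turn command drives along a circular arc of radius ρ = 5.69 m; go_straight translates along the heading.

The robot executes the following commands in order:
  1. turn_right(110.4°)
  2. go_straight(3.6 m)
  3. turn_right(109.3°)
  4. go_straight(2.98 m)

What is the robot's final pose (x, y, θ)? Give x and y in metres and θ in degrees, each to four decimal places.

(-14.0986, -0.6323, 164.0000°)

set_pose: (x, y, θ) = (-12.1600, 12.8200, 23.7000°), ρ = 5.69
turn_right(110.4°): centre at ρ to the right, rotate −110.4° → (-4.1924, 7.9374, -86.7000° ≡ 273.3000°)
go_straight(3.6): x += 3.6·cos θ, y += 3.6·sin θ → (-3.9851, 4.3434, 273.3000°)
turn_right(109.3°): centre at ρ to the right, rotate −109.3° → (-11.2341, -1.4537, 164.0000°)
go_straight(2.98): x += 2.98·cos θ, y += 2.98·sin θ → (-14.0986, -0.6323, 164.0000°)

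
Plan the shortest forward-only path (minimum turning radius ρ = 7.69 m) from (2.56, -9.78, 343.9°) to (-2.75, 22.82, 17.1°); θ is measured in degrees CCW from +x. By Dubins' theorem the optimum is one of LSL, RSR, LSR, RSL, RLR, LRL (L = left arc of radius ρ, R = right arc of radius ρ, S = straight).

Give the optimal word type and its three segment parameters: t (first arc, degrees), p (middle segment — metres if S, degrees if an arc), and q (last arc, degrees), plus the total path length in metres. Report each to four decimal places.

LSR: t = 178.0659°, p = 10.4565 m, q = 144.8659°, L = 53.7990 m

Let ψ = atan2(Δy, Δx) = atan2(32.60, -5.31) = 99.2513° be the start→goal bearing.
Normalize: d = |goal − start| / ρ = 33.029625/7.69 = 4.295140, α = (θ_start − ψ) mod 360° = 244.6487° = 4.269926 rad, β = (θ_goal − ψ) mod 360° = 277.8487° = 4.849375 rad.
Common terms: sin α = -0.903700, cos α = -0.428167, sin β = -0.990632, cos β = 0.136558, cos(α−β) = 0.836764, d² = 18.448225. Work in radians in the unit-radius frame; every candidate has L = ρ·(t + p + q).
LSL: p² = 2 + d² − 2cos(α−β) + 2d(sin α − sin β) = 19.521471; p = √p² = 4.418311; φ = atan2(cos β − cos α, d + sin α − sin β) = 0.128165 rad; t = (φ − α) mod 2π = 2.141425 rad, q = (β − φ) mod 2π = 4.721210 rad → L = 7.69·(2.141425 + 4.418311 + 4.721210) = 7.69·11.280945 = 86.750471 m
RSR: p² = 2 + d² − 2cos(α−β) + 2d(sin β − sin α) = 18.027923; p = √p² = 4.245930; φ = atan2(cos α − cos β, d − sin α + sin β) = -0.133399 rad; t = (α − φ) mod 2π = 4.403325 rad, q = (φ − β) mod 2π = 1.300411 rad → L = 7.69·(4.403325 + 4.245930 + 1.300411) = 7.69·9.949666 = 76.512932 m
LSR: p² = d² − 2 + 2cos(α−β) + 2d(sin α + sin β) = 1.848915; p = √p² = 1.359748; φ = atan2(−cos α − cos β, d + sin α + sin β) − atan2(−2, p) = 1.094577 rad; t = (φ − α) mod 2π = 3.107836 rad, q = (φ − β) mod 2π = 2.528387 rad → L = 7.69·(3.107836 + 1.359748 + 2.528387) = 7.69·6.995972 = 53.799022 m
RSL: p² = d² − 2 + 2cos(α−β) − 2d(sin α + sin β) = 34.394593; p = √p² = 5.864690; φ = atan2(cos α + cos β, d − sin α − sin β) − atan2(2, p) = -0.375735 rad; t = (α − φ) mod 2π = 4.645661 rad, q = (β − φ) mod 2π = 5.225110 rad → L = 7.69·(4.645661 + 5.864690 + 5.225110) = 7.69·15.735461 = 121.005693 m
RLR: c = (6 − d² + 2cos(α−β) + 2d(sin α − sin β))/8 = -1.253490, |c| > 1 → infeasible
LRL: c = (6 − d² + 2cos(α−β) − 2d(sin α − sin β))/8 = -1.440184, |c| > 1 → infeasible
Shortest: LSR with L = 53.799022 m ≈ 53.7990 m
Convert LSR to answer units (arcs ×180/π): t = 3.107836·180/π = 178.0659°, p = ρ·p = 7.69·1.359748 = 10.4565 m, q = 2.528387·180/π = 144.8659°, L = 53.7990 m.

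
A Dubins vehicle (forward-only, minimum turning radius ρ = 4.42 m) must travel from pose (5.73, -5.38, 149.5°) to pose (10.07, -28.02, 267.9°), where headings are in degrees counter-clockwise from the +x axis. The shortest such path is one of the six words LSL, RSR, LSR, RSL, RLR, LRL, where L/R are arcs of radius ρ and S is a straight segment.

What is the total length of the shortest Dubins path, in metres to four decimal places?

31.3939 m

Let ψ = atan2(Δy, Δx) = atan2(-22.64, 4.34) = -79.1483° be the start→goal bearing.
Normalize: d = |goal − start| / ρ = 23.052228/4.42 = 5.215436, α = (θ_start − ψ) mod 360° = 228.6483° = 3.990665 rad, β = (θ_goal − ψ) mod 360° = 347.0483° = 6.057135 rad.
Common terms: sin α = -0.750668, cos α = -0.660680, sin β = -0.224130, cos β = 0.974559, cos(α−β) = -0.475624, d² = 27.200774. Work in radians in the unit-radius frame; every candidate has L = ρ·(t + p + q).
LSL: p² = 2 + d² − 2cos(α−β) + 2d(sin α − sin β) = 24.659774; p = √p² = 4.965861; φ = atan2(cos β − cos α, d + sin α − sin β) = 0.335558 rad; t = (φ − α) mod 2π = 2.628078 rad, q = (β − φ) mod 2π = 5.721577 rad → L = 4.42·(2.628078 + 4.965861 + 5.721577) = 4.42·13.315516 = 58.854581 m
RSR: p² = 2 + d² − 2cos(α−β) + 2d(sin β − sin α) = 35.644271; p = √p² = 5.970282; φ = atan2(cos α − cos β, d − sin α + sin β) = -0.277442 rad; t = (α − φ) mod 2π = 4.268107 rad, q = (φ − β) mod 2π = 6.231794 rad → L = 4.42·(4.268107 + 5.970282 + 6.231794) = 4.42·16.470183 = 72.798209 m
LSR: p² = d² − 2 + 2cos(α−β) + 2d(sin α + sin β) = 14.081532; p = √p² = 3.752537; φ = atan2(−cos α − cos β, d + sin α + sin β) − atan2(−2, p) = 0.415794 rad; t = (φ − α) mod 2π = 2.708314 rad, q = (φ − β) mod 2π = 0.641845 rad → L = 4.42·(2.708314 + 3.752537 + 0.641845) = 4.42·7.102696 = 31.393915 m
RSL: p² = d² − 2 + 2cos(α−β) − 2d(sin α + sin β) = 34.417519; p = √p² = 5.866645; φ = atan2(cos α + cos β, d − sin α − sin β) − atan2(2, p) = -0.277892 rad; t = (α − φ) mod 2π = 4.268557 rad, q = (β − φ) mod 2π = 0.051842 rad → L = 4.42·(4.268557 + 5.866645 + 0.051842) = 4.42·10.187044 = 45.026733 m
RLR: c = (6 − d² + 2cos(α−β) + 2d(sin α − sin β))/8 = -3.455534, |c| > 1 → infeasible
LRL: c = (6 − d² + 2cos(α−β) − 2d(sin α − sin β))/8 = -2.082472, |c| > 1 → infeasible
Shortest: LSR with L = 31.393915 m ≈ 31.3939 m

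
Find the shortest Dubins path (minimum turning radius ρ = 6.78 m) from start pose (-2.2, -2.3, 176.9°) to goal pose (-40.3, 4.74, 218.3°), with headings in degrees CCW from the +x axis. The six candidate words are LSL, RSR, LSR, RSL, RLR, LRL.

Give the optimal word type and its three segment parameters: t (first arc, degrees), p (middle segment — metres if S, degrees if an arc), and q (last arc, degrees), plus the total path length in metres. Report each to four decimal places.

Let ψ = atan2(Δy, Δx) = atan2(7.04, -38.10) = 169.5311° be the start→goal bearing.
Normalize: d = |goal − start| / ρ = 38.744956/6.78 = 5.714595, α = (θ_start − ψ) mod 360° = 7.3689° = 0.128611 rad, β = (θ_goal − ψ) mod 360° = 48.7689° = 0.851177 rad.
Common terms: sin α = 0.128257, cos α = 0.991741, sin β = 0.752057, cos β = 0.659098, cos(α−β) = 0.750111, d² = 32.656599. Work in radians in the unit-radius frame; every candidate has L = ρ·(t + p + q).
LSL: p² = 2 + d² − 2cos(α−β) + 2d(sin α − sin β) = 26.026845; p = √p² = 5.101651; φ = atan2(cos β − cos α, d + sin α − sin β) = -0.065249 rad; t = (φ − α) mod 2π = 6.089325 rad, q = (β − φ) mod 2π = 0.916426 rad → L = 6.78·(6.089325 + 5.101651 + 0.916426) = 6.78·12.107403 = 82.088191 m
RSR: p² = 2 + d² − 2cos(α−β) + 2d(sin β − sin α) = 40.285908; p = √p² = 6.347118; φ = atan2(cos α − cos β, d − sin α + sin β) = 0.052432 rad; t = (α − φ) mod 2π = 0.076178 rad, q = (φ − β) mod 2π = 5.484441 rad → L = 6.78·(0.076178 + 6.347118 + 5.484441) = 6.78·11.907737 = 80.734457 m
LSR: p² = d² − 2 + 2cos(α−β) + 2d(sin α + sin β) = 42.218090; p = √p² = 6.497545; φ = atan2(−cos α − cos β, d + sin α + sin β) − atan2(−2, p) = 0.053325 rad; t = (φ − α) mod 2π = 6.207900 rad, q = (φ − β) mod 2π = 5.485333 rad → L = 6.78·(6.207900 + 6.497545 + 5.485333) = 6.78·18.190778 = 123.333473 m
RSL: p² = d² − 2 + 2cos(α−β) − 2d(sin α + sin β) = 22.095552; p = √p² = 4.700591; φ = atan2(cos α + cos β, d − sin α − sin β) − atan2(2, p) = -0.073206 rad; t = (α − φ) mod 2π = 0.201817 rad, q = (β − φ) mod 2π = 0.924383 rad → L = 6.78·(0.201817 + 4.700591 + 0.924383) = 6.78·5.826790 = 39.505639 m
RLR: c = (6 − d² + 2cos(α−β) + 2d(sin α − sin β))/8 = -4.035739, |c| > 1 → infeasible
LRL: c = (6 − d² + 2cos(α−β) − 2d(sin α − sin β))/8 = -2.253356, |c| > 1 → infeasible
Shortest: RSL with L = 39.505639 m ≈ 39.5056 m
Convert RSL to answer units (arcs ×180/π): t = 0.201817·180/π = 11.5633°, p = ρ·p = 6.78·4.700591 = 31.8700 m, q = 0.924383·180/π = 52.9633°, L = 39.5056 m.

RSL: t = 11.5633°, p = 31.8700 m, q = 52.9633°, L = 39.5056 m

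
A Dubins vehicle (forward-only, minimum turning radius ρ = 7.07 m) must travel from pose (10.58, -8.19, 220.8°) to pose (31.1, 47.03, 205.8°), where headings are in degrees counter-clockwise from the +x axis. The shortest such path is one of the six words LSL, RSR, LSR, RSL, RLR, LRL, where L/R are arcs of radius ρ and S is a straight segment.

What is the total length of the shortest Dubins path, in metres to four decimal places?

92.3580 m

Let ψ = atan2(Δy, Δx) = atan2(55.22, 20.52) = 69.6147° be the start→goal bearing.
Normalize: d = |goal − start| / ρ = 58.909412/7.07 = 8.332307, α = (θ_start − ψ) mod 360° = 151.1853° = 2.638681 rad, β = (θ_goal − ψ) mod 360° = 136.1853° = 2.376882 rad.
Common terms: sin α = 0.481979, cos α = -0.876183, sin β = 0.692328, cos β = -0.721583, cos(α−β) = 0.965926, d² = 69.427343. Work in radians in the unit-radius frame; every candidate has L = ρ·(t + p + q).
LSL: p² = 2 + d² − 2cos(α−β) + 2d(sin α − sin β) = 65.990093; p = √p² = 8.123429; φ = atan2(cos β − cos α, d + sin α − sin β) = 0.019033 rad; t = (φ − α) mod 2π = 3.663537 rad, q = (β − φ) mod 2π = 2.357849 rad → L = 7.07·(3.663537 + 8.123429 + 2.357849) = 7.07·14.144815 = 100.003839 m
RSR: p² = 2 + d² − 2cos(α−β) + 2d(sin β − sin α) = 73.000890; p = √p² = 8.544056; φ = atan2(cos α − cos β, d − sin α + sin β) = -0.018095 rad; t = (α − φ) mod 2π = 2.656777 rad, q = (φ − β) mod 2π = 3.888208 rad → L = 7.07·(2.656777 + 8.544056 + 3.888208) = 7.07·15.089041 = 106.679517 m
LSR: p² = d² − 2 + 2cos(α−β) + 2d(sin α + sin β) = 88.928569; p = √p² = 9.430195; φ = atan2(−cos α − cos β, d + sin α + sin β) − atan2(−2, p) = 0.375501 rad; t = (φ − α) mod 2π = 4.020005 rad, q = (φ − β) mod 2π = 4.281804 rad → L = 7.07·(4.020005 + 9.430195 + 4.281804) = 7.07·17.732004 = 125.365265 m
RSL: p² = d² − 2 + 2cos(α−β) − 2d(sin α + sin β) = 49.789821; p = √p² = 7.056190; φ = atan2(cos α + cos β, d − sin α − sin β) − atan2(2, p) = -0.495809 rad; t = (α − φ) mod 2π = 3.134490 rad, q = (β − φ) mod 2π = 2.872690 rad → L = 7.07·(3.134490 + 7.056190 + 2.872690) = 7.07·13.063371 = 92.358030 m
RLR: c = (6 − d² + 2cos(α−β) + 2d(sin α − sin β))/8 = -8.125111, |c| > 1 → infeasible
LRL: c = (6 − d² + 2cos(α−β) − 2d(sin α − sin β))/8 = -7.248762, |c| > 1 → infeasible
Shortest: RSL with L = 92.358030 m ≈ 92.3580 m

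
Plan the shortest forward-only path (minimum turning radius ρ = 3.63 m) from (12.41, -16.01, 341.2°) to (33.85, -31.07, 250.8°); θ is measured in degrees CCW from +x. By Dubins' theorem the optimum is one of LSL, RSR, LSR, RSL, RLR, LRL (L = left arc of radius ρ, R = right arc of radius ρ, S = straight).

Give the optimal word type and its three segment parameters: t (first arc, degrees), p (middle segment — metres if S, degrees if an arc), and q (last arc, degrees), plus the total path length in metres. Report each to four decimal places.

Let ψ = atan2(Δy, Δx) = atan2(-15.06, 21.44) = -35.0852° be the start→goal bearing.
Normalize: d = |goal − start| / ρ = 26.200710/3.63 = 7.217826, α = (θ_start − ψ) mod 360° = 16.2852° = 0.284230 rad, β = (θ_goal − ψ) mod 360° = 285.8852° = 4.989638 rad.
Common terms: sin α = 0.280418, cos α = 0.959878, sin β = -0.961812, cos β = 0.273710, cos(α−β) = -0.006981, d² = 52.097018. Work in radians in the unit-radius frame; every candidate has L = ρ·(t + p + q).
LSL: p² = 2 + d² − 2cos(α−β) + 2d(sin α − sin β) = 72.043390; p = √p² = 8.487838; φ = atan2(cos β − cos α, d + sin α − sin β) = -0.080930 rad; t = (φ − α) mod 2π = 5.918026 rad, q = (β − φ) mod 2π = 5.070567 rad → L = 3.63·(5.918026 + 8.487838 + 5.070567) = 3.63·19.476431 = 70.699444 m
RSR: p² = 2 + d² − 2cos(α−β) + 2d(sin β − sin α) = 36.178572; p = √p² = 6.014863; φ = atan2(cos α − cos β, d − sin α + sin β) = 0.114328 rad; t = (α − φ) mod 2π = 0.169902 rad, q = (φ − β) mod 2π = 1.407875 rad → L = 3.63·(0.169902 + 6.014863 + 1.407875) = 3.63·7.592640 = 27.561284 m
LSR: p² = d² − 2 + 2cos(α−β) + 2d(sin α + sin β) = 40.246692; p = √p² = 6.344028; φ = atan2(−cos α − cos β, d + sin α + sin β) − atan2(−2, p) = 0.118864 rad; t = (φ − α) mod 2π = 6.117819 rad, q = (φ − β) mod 2π = 1.412411 rad → L = 3.63·(6.117819 + 6.344028 + 1.412411) = 3.63·13.874258 = 50.363558 m
RSL: p² = d² − 2 + 2cos(α−β) − 2d(sin α + sin β) = 59.919419; p = √p² = 7.740763; φ = atan2(cos α + cos β, d − sin α − sin β) − atan2(2, p) = -0.097928 rad; t = (α − φ) mod 2π = 0.382158 rad, q = (β − φ) mod 2π = 5.087566 rad → L = 3.63·(0.382158 + 7.740763 + 5.087566) = 3.63·13.210488 = 47.954071 m
RLR: c = (6 − d² + 2cos(α−β) + 2d(sin α − sin β))/8 = -3.522321, |c| > 1 → infeasible
LRL: c = (6 − d² + 2cos(α−β) − 2d(sin α − sin β))/8 = -8.005424, |c| > 1 → infeasible
Shortest: RSR with L = 27.561284 m ≈ 27.5613 m
Convert RSR to answer units (arcs ×180/π): t = 0.169902·180/π = 9.7347°, p = ρ·p = 3.63·6.014863 = 21.8340 m, q = 1.407875·180/π = 80.6653°, L = 27.5613 m.

RSR: t = 9.7347°, p = 21.8340 m, q = 80.6653°, L = 27.5613 m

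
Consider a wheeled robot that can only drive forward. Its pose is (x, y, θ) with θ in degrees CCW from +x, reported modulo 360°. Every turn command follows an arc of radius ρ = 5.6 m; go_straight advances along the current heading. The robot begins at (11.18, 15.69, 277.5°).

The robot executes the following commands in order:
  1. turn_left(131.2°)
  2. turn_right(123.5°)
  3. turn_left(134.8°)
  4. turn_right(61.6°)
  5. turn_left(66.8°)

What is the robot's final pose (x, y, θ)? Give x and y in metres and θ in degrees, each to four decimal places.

set_pose: (x, y, θ) = (11.1800, 15.6900, 277.5000°), ρ = 5.6
turn_left(131.2°): centre at ρ to the left, rotate +131.2° → (20.9392, 12.7249, 408.7000° ≡ 48.7000°)
turn_right(123.5°): centre at ρ to the right, rotate −123.5° → (30.5503, 10.4972, -74.8000° ≡ 285.2000°)
turn_left(134.8°): centre at ρ to the left, rotate +134.8° → (40.8042, 9.1654, 420.0000° ≡ 60.0000°)
turn_right(61.6°): centre at ρ to the right, rotate −61.6° → (45.8103, 11.9633, -1.6000° ≡ 358.4000°)
turn_left(66.8°): centre at ρ to the left, rotate +66.8° → (51.0502, 15.2121, 425.2000° ≡ 65.2000°)

(51.0502, 15.2121, 65.2000°)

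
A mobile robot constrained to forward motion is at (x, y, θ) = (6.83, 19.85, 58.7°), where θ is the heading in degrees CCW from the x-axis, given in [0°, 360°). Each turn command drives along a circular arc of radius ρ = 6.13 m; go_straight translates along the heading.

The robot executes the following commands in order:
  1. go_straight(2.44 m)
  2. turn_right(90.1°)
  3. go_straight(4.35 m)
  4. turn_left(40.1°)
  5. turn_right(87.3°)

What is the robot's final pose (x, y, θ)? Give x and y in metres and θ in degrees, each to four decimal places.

set_pose: (x, y, θ) = (6.8300, 19.8500, 58.7000°), ρ = 6.13
go_straight(2.44): x += 2.44·cos θ, y += 2.44·sin θ → (8.0976, 21.9349, 58.7000°)
turn_right(90.1°): centre at ρ to the right, rotate −90.1° → (16.5292, 23.9825, -31.4000° ≡ 328.6000°)
go_straight(4.35): x += 4.35·cos θ, y += 4.35·sin θ → (20.2422, 21.7161, 328.6000°)
turn_left(40.1°): centre at ρ to the left, rotate +40.1° → (24.3632, 20.8889, 368.7000° ≡ 8.7000°)
turn_right(87.3°): centre at ρ to the right, rotate −87.3° → (31.2995, 16.0411, -78.6000° ≡ 281.4000°)

(31.2995, 16.0411, 281.4000°)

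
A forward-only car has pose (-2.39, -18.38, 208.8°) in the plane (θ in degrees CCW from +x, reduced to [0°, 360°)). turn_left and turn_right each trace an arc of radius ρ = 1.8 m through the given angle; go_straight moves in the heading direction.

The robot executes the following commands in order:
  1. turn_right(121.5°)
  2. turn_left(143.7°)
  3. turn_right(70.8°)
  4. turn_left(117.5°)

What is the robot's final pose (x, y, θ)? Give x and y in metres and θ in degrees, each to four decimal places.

(-12.6541, -17.9959, 277.7000°)

set_pose: (x, y, θ) = (-2.3900, -18.3800, 208.8000°), ρ = 1.8
turn_right(121.5°): centre at ρ to the right, rotate −121.5° → (-5.0552, -16.7179, 87.3000°)
turn_left(143.7°): centre at ρ to the left, rotate +143.7° → (-8.2520, -15.5003, 231.0000°)
turn_right(70.8°): centre at ρ to the right, rotate −70.8° → (-10.2606, -16.0611, 160.2000°)
turn_left(117.5°): centre at ρ to the left, rotate +117.5° → (-12.6541, -17.9959, 277.7000°)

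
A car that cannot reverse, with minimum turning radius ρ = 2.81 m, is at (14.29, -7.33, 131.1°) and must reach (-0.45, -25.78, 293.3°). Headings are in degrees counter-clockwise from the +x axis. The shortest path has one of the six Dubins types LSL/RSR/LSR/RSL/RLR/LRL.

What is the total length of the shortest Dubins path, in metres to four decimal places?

26.4161 m

Let ψ = atan2(Δy, Δx) = atan2(-18.45, -14.74) = -128.6219° be the start→goal bearing.
Normalize: d = |goal − start| / ρ = 23.615040/2.81 = 8.403929, α = (θ_start − ψ) mod 360° = 259.7219° = 4.533003 rad, β = (θ_goal − ψ) mod 360° = 61.9219° = 1.080741 rad.
Common terms: sin α = -0.983953, cos α = -0.178426, sin β = 0.882307, cos β = 0.470674, cos(α−β) = -0.952129, d² = 70.626018. Work in radians in the unit-radius frame; every candidate has L = ρ·(t + p + q).
LSL: p² = 2 + d² − 2cos(α−β) + 2d(sin α − sin β) = 43.162439; p = √p² = 6.569813; φ = atan2(cos β − cos α, d + sin α − sin β) = 0.098962 rad; t = (φ − α) mod 2π = 1.849145 rad, q = (β − φ) mod 2π = 0.981779 rad → L = 2.81·(1.849145 + 6.569813 + 0.981779) = 2.81·9.400737 = 26.416070 m
RSR: p² = 2 + d² − 2cos(α−β) + 2d(sin β − sin α) = 105.898114; p = √p² = 10.290681; φ = atan2(cos α − cos β, d − sin α + sin β) = -0.063118 rad; t = (α − φ) mod 2π = 4.596121 rad, q = (φ − β) mod 2π = 5.139326 rad → L = 2.81·(4.596121 + 10.290681 + 5.139326) = 2.81·20.026128 = 56.273418 m
LSR: p² = d² − 2 + 2cos(α−β) + 2d(sin α + sin β) = 65.013301; p = √p² = 8.063083; φ = atan2(−cos α − cos β, d + sin α + sin β) − atan2(−2, p) = 0.207950 rad; t = (φ − α) mod 2π = 1.958133 rad, q = (φ − β) mod 2π = 5.410394 rad → L = 2.81·(1.958133 + 8.063083 + 5.410394) = 2.81·15.431610 = 43.362825 m
RSL: p² = d² − 2 + 2cos(α−β) − 2d(sin α + sin β) = 68.430217; p = √p² = 8.272256; φ = atan2(cos α + cos β, d − sin α − sin β) − atan2(2, p) = -0.202874 rad; t = (α − φ) mod 2π = 4.735876 rad, q = (β − φ) mod 2π = 1.283615 rad → L = 2.81·(4.735876 + 8.272256 + 1.283615) = 2.81·14.291747 = 40.159809 m
RLR: c = (6 − d² + 2cos(α−β) + 2d(sin α − sin β))/8 = -12.237264, |c| > 1 → infeasible
LRL: c = (6 − d² + 2cos(α−β) − 2d(sin α − sin β))/8 = -4.395305, |c| > 1 → infeasible
Shortest: LSL with L = 26.416070 m ≈ 26.4161 m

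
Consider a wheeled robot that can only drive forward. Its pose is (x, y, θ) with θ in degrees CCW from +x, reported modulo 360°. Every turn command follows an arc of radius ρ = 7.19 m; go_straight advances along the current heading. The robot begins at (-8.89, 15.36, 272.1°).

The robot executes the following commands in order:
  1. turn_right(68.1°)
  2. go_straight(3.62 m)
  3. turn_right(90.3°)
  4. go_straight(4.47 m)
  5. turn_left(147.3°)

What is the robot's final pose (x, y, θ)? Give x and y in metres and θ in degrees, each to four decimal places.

set_pose: (x, y, θ) = (-8.8900, 15.3600, 272.1000°), ρ = 7.19
turn_right(68.1°): centre at ρ to the right, rotate −68.1° → (-13.1507, 8.5281, 204.0000°)
go_straight(3.62): x += 3.62·cos θ, y += 3.62·sin θ → (-16.4578, 7.0558, 204.0000°)
turn_right(90.3°): centre at ρ to the right, rotate −90.3° → (-25.9658, 10.7341, 113.7000°)
go_straight(4.47): x += 4.47·cos θ, y += 4.47·sin θ → (-27.7625, 14.8272, 113.7000°)
turn_left(147.3°): centre at ρ to the left, rotate +147.3° → (-41.4476, 13.0619, 261.0000°)

(-41.4476, 13.0619, 261.0000°)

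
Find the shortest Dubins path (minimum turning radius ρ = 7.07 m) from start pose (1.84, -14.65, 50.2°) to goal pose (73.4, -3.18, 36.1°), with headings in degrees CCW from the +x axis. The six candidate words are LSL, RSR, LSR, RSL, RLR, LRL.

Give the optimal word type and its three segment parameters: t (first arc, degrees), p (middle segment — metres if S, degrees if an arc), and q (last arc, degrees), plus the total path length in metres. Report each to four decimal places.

Let ψ = atan2(Δy, Δx) = atan2(11.47, 71.56) = 9.1062° be the start→goal bearing.
Normalize: d = |goal − start| / ρ = 72.473405/7.07 = 10.250835, α = (θ_start − ψ) mod 360° = 41.0938° = 0.717222 rad, β = (θ_goal − ψ) mod 360° = 26.9938° = 0.471131 rad.
Common terms: sin α = 0.657294, cos α = 0.753635, sin β = 0.453894, cos β = 0.891056, cos(α−β) = 0.969872, d² = 105.079624. Work in radians in the unit-radius frame; every candidate has L = ρ·(t + p + q).
LSL: p² = 2 + d² − 2cos(α−β) + 2d(sin α − sin β) = 109.309912; p = √p² = 10.455138; φ = atan2(cos β − cos α, d + sin α − sin β) = 0.013144 rad; t = (φ − α) mod 2π = 5.579107 rad, q = (β − φ) mod 2π = 0.457986 rad → L = 7.07·(5.579107 + 10.455138 + 0.457986) = 7.07·16.492232 = 116.600080 m
RSR: p² = 2 + d² − 2cos(α−β) + 2d(sin β − sin α) = 100.969848; p = √p² = 10.048375; φ = atan2(cos α − cos β, d − sin α + sin β) = -0.013676 rad; t = (α − φ) mod 2π = 0.730898 rad, q = (φ − β) mod 2π = 5.798378 rad → L = 7.07·(0.730898 + 10.048375 + 5.798378) = 7.07·16.577652 = 117.204000 m
LSR: p² = d² − 2 + 2cos(α−β) + 2d(sin α + sin β) = 127.800573; p = √p² = 11.304892; φ = atan2(−cos α − cos β, d + sin α + sin β) − atan2(−2, p) = 0.031348 rad; t = (φ − α) mod 2π = 5.597311 rad, q = (φ − β) mod 2π = 5.843403 rad → L = 7.07·(5.597311 + 11.304892 + 5.843403) = 7.07·22.745605 = 160.811430 m
RSL: p² = d² − 2 + 2cos(α−β) − 2d(sin α + sin β) = 82.238164; p = √p² = 9.068526; φ = atan2(cos α + cos β, d − sin α − sin β) − atan2(2, p) = -0.039023 rad; t = (α − φ) mod 2π = 0.756245 rad, q = (β − φ) mod 2π = 0.510153 rad → L = 7.07·(0.756245 + 9.068526 + 0.510153) = 7.07·10.334924 = 73.067911 m
RLR: c = (6 − d² + 2cos(α−β) + 2d(sin α − sin β))/8 = -11.621231, |c| > 1 → infeasible
LRL: c = (6 − d² + 2cos(α−β) − 2d(sin α − sin β))/8 = -12.663739, |c| > 1 → infeasible
Shortest: RSL with L = 73.067911 m ≈ 73.0679 m
Convert RSL to answer units (arcs ×180/π): t = 0.756245·180/π = 43.3296°, p = ρ·p = 7.07·9.068526 = 64.1145 m, q = 0.510153·180/π = 29.2296°, L = 73.0679 m.

RSL: t = 43.3296°, p = 64.1145 m, q = 29.2296°, L = 73.0679 m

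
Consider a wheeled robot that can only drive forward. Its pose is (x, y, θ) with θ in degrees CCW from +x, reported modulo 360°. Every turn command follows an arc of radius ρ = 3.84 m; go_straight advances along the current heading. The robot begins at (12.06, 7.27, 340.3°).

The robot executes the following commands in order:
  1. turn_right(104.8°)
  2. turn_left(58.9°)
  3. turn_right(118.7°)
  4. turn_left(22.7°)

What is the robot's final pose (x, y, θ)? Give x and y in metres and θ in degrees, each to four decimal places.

(8.3129, -7.8826, 198.4000°)

set_pose: (x, y, θ) = (12.0600, 7.2700, 340.3000°), ρ = 3.84
turn_right(104.8°): centre at ρ to the right, rotate −104.8° → (13.9302, 1.4798, 235.5000°)
turn_left(58.9°): centre at ρ to the left, rotate +58.9° → (13.5978, -2.2816, 294.4000°)
turn_right(118.7°): centre at ρ to the right, rotate −118.7° → (9.8129, -7.6971, 175.7000°)
turn_left(22.7°): centre at ρ to the left, rotate +22.7° → (8.3129, -7.8826, 198.4000°)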